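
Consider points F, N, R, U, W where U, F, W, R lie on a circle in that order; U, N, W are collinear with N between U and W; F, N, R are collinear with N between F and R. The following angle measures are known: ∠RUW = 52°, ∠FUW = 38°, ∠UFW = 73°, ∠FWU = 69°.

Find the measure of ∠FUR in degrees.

∠FUR = 90°

1. ∠RFW = 52°  [same arc WR]
2. ∠FRW = 38°  [same arc FW]
3. ∠FWR = 90°  [△FWR]
4. ∠FUR = 90°  [cyclic UFWR, opposite ∠U+∠W]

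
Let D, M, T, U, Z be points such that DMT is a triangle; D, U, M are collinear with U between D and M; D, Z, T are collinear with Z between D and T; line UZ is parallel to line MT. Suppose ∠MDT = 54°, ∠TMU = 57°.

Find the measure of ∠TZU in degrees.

1. ∠DMT = 57°  [U on ray MD]
2. ∠DTM = 69°  [△DMT]
3. ∠DZU = 69°  [UZ∥MT, corresponding at Z]
4. ∠TZU = 111°  [linear pair at Z on DT]

∠TZU = 111°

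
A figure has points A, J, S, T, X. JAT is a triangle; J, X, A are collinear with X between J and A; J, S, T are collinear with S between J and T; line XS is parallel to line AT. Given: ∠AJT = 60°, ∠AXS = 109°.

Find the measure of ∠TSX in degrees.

∠TSX = 131°

1. ∠SJX = 60°  [X on JA, S on JT]
2. ∠JXS = 71°  [linear pair at X on JA]
3. ∠JSX = 49°  [△JXS]
4. ∠TSX = 131°  [linear pair at S on JT]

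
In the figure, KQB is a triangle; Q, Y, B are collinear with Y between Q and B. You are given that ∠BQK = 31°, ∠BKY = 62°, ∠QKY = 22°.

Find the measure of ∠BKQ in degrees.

1. ∠KQY = 31°  [Y on ray QB]
2. ∠KYQ = 127°  [△KQY]
3. ∠BYK = 53°  [linear pair at Y on QB]
4. ∠KBY = 65°  [△KYB]
5. ∠KBQ = 65°  [Y on ray BQ]
6. ∠BKQ = 84°  [△KQB]

∠BKQ = 84°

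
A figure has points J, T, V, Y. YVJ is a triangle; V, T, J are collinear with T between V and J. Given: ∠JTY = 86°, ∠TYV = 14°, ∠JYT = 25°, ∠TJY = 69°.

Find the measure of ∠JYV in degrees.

∠JYV = 39°

1. ∠VTY = 94°  [linear pair at T on VJ]
2. ∠TVY = 72°  [△YVT]
3. ∠VJY = 69°  [T on ray JV]
4. ∠JVY = 72°  [T on ray VJ]
5. ∠JYV = 39°  [△YVJ]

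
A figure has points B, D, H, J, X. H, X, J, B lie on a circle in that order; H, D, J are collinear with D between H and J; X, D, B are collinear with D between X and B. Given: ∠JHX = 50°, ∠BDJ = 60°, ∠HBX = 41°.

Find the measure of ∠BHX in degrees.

∠BHX = 69°

1. ∠HDX = 60°  [vertical angles at D]
2. ∠BXH = 70°  [△HDX]
3. ∠BHX = 69°  [△HXB]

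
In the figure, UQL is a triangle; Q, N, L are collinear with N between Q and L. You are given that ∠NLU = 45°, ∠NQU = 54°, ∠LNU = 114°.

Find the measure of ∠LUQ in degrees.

1. ∠QLU = 45°  [N on ray LQ]
2. ∠LQU = 54°  [N on ray QL]
3. ∠LUQ = 81°  [△UQL]

∠LUQ = 81°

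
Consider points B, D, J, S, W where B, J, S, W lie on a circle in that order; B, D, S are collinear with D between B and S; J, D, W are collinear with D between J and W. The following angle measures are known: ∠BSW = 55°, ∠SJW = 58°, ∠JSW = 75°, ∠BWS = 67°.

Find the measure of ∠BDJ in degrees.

∠BDJ = 78°

1. ∠BJW = 55°  [same arc BW]
2. ∠JWS = 47°  [△JSW]
3. ∠JBS = 47°  [same arc JS]
4. ∠BDJ = 78°  [△BDJ]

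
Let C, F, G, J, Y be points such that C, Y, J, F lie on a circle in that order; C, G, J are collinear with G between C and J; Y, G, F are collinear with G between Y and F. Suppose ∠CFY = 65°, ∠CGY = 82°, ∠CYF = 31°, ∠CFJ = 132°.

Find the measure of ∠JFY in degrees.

1. ∠FGJ = 82°  [vertical angles at G]
2. ∠CJF = 31°  [same arc CF]
3. ∠JFY = 67°  [△JGF]

∠JFY = 67°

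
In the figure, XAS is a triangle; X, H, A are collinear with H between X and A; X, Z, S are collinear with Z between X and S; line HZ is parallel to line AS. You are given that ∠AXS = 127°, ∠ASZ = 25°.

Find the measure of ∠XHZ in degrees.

∠XHZ = 28°

1. ∠ASX = 25°  [Z on ray SX]
2. ∠SAX = 28°  [△XAS]
3. ∠XHZ = 28°  [HZ∥AS, corresponding at H]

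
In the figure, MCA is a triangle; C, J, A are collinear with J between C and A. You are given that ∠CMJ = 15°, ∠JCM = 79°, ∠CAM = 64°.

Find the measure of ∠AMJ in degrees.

1. ∠CJM = 86°  [△MCJ]
2. ∠JAM = 64°  [J on ray AC]
3. ∠AJM = 94°  [linear pair at J on CA]
4. ∠AMJ = 22°  [△MJA]

∠AMJ = 22°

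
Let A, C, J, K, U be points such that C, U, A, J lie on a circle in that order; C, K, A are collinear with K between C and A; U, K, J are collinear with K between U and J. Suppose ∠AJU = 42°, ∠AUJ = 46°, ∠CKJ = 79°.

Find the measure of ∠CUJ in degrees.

1. ∠JAU = 92°  [△UAJ]
2. ∠ACJ = 46°  [same arc AJ]
3. ∠CJU = 55°  [△CKJ]
4. ∠JCU = 88°  [cyclic CUAJ, opposite ∠C+∠A]
5. ∠CUJ = 37°  [△CUJ]

∠CUJ = 37°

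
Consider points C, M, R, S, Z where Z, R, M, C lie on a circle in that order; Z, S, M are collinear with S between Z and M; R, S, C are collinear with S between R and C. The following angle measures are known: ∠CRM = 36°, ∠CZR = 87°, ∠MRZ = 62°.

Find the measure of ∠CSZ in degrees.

1. ∠CZM = 36°  [same arc MC]
2. ∠CMR = 93°  [cyclic ZRMC, opposite ∠Z+∠M]
3. ∠MCZ = 118°  [cyclic ZRMC, opposite ∠R+∠C]
4. ∠CMZ = 26°  [△ZMC]
5. ∠MCR = 51°  [△RMC]
6. ∠CSM = 103°  [△MSC]
7. ∠CSZ = 77°  [linear pair at S on ZM]

∠CSZ = 77°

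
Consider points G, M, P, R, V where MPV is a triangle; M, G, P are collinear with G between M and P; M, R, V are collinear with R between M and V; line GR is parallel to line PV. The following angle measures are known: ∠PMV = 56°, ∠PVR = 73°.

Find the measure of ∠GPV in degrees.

∠GPV = 51°

1. ∠MVP = 73°  [R on ray VM]
2. ∠MPV = 51°  [△MPV]
3. ∠GPV = 51°  [G on ray PM]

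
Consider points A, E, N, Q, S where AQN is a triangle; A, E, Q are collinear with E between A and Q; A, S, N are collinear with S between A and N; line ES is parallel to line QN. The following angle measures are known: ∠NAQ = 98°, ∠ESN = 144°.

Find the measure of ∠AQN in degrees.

∠AQN = 46°

1. ∠EAS = 98°  [E on AQ, S on AN]
2. ∠ASE = 36°  [linear pair at S on AN]
3. ∠AES = 46°  [△AES]
4. ∠AQN = 46°  [ES∥QN, corresponding at E]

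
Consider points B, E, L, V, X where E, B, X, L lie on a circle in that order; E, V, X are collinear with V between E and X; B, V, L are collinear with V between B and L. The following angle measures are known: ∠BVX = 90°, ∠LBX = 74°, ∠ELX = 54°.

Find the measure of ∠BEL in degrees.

∠BEL = 112°

1. ∠EVL = 90°  [vertical angles at V]
2. ∠LEX = 74°  [same arc XL]
3. ∠EXL = 52°  [△EXL]
4. ∠BLE = 16°  [△EVL]
5. ∠EBL = 52°  [same arc EL]
6. ∠BEL = 112°  [△EBL]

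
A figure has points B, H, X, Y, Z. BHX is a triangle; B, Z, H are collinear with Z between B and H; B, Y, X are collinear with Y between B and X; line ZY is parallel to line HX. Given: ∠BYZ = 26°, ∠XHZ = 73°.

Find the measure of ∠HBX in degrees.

1. ∠BXH = 26°  [ZY∥HX, corresponding at Y]
2. ∠BHX = 73°  [Z on ray HB]
3. ∠HBX = 81°  [△BHX]

∠HBX = 81°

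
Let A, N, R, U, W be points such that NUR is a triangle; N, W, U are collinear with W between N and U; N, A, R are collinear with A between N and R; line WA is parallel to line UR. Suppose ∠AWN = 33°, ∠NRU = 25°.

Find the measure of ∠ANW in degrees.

1. ∠NUR = 33°  [WA∥UR, corresponding at W]
2. ∠RNU = 122°  [△NUR]
3. ∠ANW = 122°  [W on NU, A on NR]

∠ANW = 122°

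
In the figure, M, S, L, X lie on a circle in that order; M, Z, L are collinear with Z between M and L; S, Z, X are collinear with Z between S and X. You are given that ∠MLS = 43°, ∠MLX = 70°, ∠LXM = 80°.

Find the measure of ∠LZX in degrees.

∠LZX = 73°

1. ∠MXS = 43°  [same arc MS]
2. ∠LMX = 30°  [△MLX]
3. ∠MZX = 107°  [△MZX]
4. ∠LZX = 73°  [linear pair at Z on ML]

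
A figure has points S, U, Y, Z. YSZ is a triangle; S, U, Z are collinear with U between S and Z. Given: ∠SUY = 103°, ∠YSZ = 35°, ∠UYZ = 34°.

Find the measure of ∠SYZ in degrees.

1. ∠YUZ = 77°  [linear pair at U on SZ]
2. ∠UZY = 69°  [△YUZ]
3. ∠SZY = 69°  [U on ray ZS]
4. ∠SYZ = 76°  [△YSZ]

∠SYZ = 76°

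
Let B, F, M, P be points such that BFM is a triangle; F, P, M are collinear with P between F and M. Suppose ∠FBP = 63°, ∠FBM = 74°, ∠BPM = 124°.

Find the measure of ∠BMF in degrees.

∠BMF = 45°

1. ∠BPF = 56°  [linear pair at P on FM]
2. ∠BFP = 61°  [△BFP]
3. ∠BFM = 61°  [P on ray FM]
4. ∠BMF = 45°  [△BFM]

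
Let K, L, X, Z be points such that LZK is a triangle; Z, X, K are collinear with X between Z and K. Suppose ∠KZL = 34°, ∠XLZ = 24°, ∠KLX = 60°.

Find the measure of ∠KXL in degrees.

1. ∠LZX = 34°  [X on ray ZK]
2. ∠LXZ = 122°  [△LZX]
3. ∠KXL = 58°  [linear pair at X on ZK]

∠KXL = 58°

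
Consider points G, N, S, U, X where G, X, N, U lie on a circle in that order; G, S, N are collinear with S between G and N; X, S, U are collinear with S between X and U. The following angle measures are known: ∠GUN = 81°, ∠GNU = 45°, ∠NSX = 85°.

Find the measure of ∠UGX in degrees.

1. ∠NGU = 54°  [△GNU]
2. ∠GXU = 45°  [same arc GU]
3. ∠GSU = 85°  [vertical angles at S]
4. ∠GUX = 41°  [△GSU]
5. ∠UGX = 94°  [△GXU]

∠UGX = 94°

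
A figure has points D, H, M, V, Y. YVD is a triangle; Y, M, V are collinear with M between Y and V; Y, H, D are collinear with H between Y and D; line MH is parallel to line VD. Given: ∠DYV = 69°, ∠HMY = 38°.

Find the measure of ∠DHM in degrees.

∠DHM = 107°

1. ∠HYM = 69°  [M on YV, H on YD]
2. ∠MHY = 73°  [△YMH]
3. ∠DHM = 107°  [linear pair at H on YD]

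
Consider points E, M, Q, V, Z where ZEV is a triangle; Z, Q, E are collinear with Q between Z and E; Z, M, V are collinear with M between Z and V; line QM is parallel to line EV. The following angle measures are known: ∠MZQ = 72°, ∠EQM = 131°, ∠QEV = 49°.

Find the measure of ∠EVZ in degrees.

1. ∠EZV = 72°  [Q on ZE, M on ZV]
2. ∠VEZ = 49°  [Q on ray EZ]
3. ∠EVZ = 59°  [△ZEV]

∠EVZ = 59°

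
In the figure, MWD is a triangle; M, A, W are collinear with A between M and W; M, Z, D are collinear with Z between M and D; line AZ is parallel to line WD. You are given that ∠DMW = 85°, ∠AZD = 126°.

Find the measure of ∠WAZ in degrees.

∠WAZ = 139°

1. ∠AMZ = 85°  [A on MW, Z on MD]
2. ∠AZM = 54°  [linear pair at Z on MD]
3. ∠MAZ = 41°  [△MAZ]
4. ∠WAZ = 139°  [linear pair at A on MW]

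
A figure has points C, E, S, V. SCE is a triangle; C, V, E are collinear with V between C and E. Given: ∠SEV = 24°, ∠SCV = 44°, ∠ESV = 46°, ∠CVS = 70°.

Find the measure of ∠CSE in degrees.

∠CSE = 112°

1. ∠CES = 24°  [V on ray EC]
2. ∠ECS = 44°  [V on ray CE]
3. ∠CSE = 112°  [△SCE]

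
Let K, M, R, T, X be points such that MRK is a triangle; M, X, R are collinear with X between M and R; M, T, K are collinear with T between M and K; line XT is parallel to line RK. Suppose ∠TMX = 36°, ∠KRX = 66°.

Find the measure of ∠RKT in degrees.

∠RKT = 78°

1. ∠KMR = 36°  [X on MR, T on MK]
2. ∠KRM = 66°  [X on ray RM]
3. ∠MKR = 78°  [△MRK]
4. ∠RKT = 78°  [T on ray KM]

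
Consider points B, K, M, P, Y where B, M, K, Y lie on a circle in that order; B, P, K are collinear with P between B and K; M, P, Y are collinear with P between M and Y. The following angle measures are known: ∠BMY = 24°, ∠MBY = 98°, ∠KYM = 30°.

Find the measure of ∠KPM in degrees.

1. ∠BYM = 58°  [△BMY]
2. ∠MKY = 82°  [cyclic BMKY, opposite ∠B+∠K]
3. ∠KMY = 68°  [△MKY]
4. ∠BKM = 58°  [same arc BM]
5. ∠KPM = 54°  [△MPK]

∠KPM = 54°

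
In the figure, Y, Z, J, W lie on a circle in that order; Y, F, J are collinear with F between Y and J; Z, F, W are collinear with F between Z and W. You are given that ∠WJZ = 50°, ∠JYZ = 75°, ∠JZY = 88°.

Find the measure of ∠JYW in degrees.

1. ∠JWZ = 75°  [same arc ZJ]
2. ∠JZW = 55°  [△ZJW]
3. ∠JYW = 55°  [same arc JW]

∠JYW = 55°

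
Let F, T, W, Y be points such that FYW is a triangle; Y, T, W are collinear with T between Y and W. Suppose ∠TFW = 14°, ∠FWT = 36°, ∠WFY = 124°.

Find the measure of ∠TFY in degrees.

∠TFY = 110°

1. ∠FTW = 130°  [△FTW]
2. ∠FWY = 36°  [T on ray WY]
3. ∠FYW = 20°  [△FYW]
4. ∠FTY = 50°  [linear pair at T on YW]
5. ∠FYT = 20°  [T on ray YW]
6. ∠TFY = 110°  [△FYT]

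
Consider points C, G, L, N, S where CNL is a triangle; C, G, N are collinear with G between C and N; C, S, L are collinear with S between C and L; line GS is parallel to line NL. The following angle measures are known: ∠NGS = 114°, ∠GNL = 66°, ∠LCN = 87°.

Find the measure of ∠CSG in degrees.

∠CSG = 27°

1. ∠CGS = 66°  [linear pair at G on CN]
2. ∠GCS = 87°  [G on CN, S on CL]
3. ∠CSG = 27°  [△CGS]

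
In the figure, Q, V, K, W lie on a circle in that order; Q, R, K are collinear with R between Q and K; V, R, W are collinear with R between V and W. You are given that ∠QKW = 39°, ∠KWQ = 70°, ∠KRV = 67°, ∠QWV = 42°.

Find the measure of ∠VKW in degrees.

1. ∠QVW = 39°  [same arc QW]
2. ∠VQW = 99°  [△QVW]
3. ∠VKW = 81°  [cyclic QVKW, opposite ∠Q+∠K]

∠VKW = 81°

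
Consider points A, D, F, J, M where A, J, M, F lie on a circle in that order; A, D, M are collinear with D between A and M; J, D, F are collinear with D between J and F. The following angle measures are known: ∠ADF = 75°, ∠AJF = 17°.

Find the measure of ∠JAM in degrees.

∠JAM = 58°

1. ∠JDM = 75°  [vertical angles at D]
2. ∠ADJ = 105°  [linear pair at D on AM]
3. ∠JAM = 58°  [△ADJ]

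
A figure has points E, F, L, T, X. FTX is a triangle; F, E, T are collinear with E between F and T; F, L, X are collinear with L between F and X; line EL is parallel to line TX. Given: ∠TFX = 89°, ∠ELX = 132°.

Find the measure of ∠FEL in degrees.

1. ∠EFL = 89°  [E on FT, L on FX]
2. ∠ELF = 48°  [linear pair at L on FX]
3. ∠FEL = 43°  [△FEL]

∠FEL = 43°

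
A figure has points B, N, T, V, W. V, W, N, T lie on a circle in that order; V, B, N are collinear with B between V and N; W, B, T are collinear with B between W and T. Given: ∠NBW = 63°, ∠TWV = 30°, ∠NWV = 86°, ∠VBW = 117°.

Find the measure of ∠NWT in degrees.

∠NWT = 56°

1. ∠NVW = 33°  [△VBW]
2. ∠VNW = 61°  [△VWN]
3. ∠NWT = 56°  [△WBN]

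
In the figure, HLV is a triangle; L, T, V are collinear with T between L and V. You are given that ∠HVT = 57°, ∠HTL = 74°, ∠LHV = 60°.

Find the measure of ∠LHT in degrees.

1. ∠HVL = 57°  [T on ray VL]
2. ∠HLV = 63°  [△HLV]
3. ∠HLT = 63°  [T on ray LV]
4. ∠LHT = 43°  [△HLT]

∠LHT = 43°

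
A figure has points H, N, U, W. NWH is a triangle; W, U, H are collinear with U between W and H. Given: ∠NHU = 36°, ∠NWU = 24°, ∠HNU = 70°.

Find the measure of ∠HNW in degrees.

∠HNW = 120°

1. ∠NHW = 36°  [U on ray HW]
2. ∠HWN = 24°  [U on ray WH]
3. ∠HNW = 120°  [△NWH]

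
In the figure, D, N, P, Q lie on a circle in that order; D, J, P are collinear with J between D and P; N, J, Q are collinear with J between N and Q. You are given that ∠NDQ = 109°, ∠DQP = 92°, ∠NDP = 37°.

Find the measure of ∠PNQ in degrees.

1. ∠NPQ = 71°  [cyclic DNPQ, opposite ∠D+∠P]
2. ∠NQP = 37°  [same arc NP]
3. ∠PNQ = 72°  [△NPQ]

∠PNQ = 72°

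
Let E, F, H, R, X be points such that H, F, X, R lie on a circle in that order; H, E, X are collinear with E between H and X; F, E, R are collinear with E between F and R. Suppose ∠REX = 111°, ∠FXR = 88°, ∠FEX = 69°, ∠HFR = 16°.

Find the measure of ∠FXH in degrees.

∠FXH = 72°

1. ∠FHR = 92°  [cyclic HFXR, opposite ∠H+∠X]
2. ∠FRH = 72°  [△HFR]
3. ∠FXH = 72°  [same arc HF]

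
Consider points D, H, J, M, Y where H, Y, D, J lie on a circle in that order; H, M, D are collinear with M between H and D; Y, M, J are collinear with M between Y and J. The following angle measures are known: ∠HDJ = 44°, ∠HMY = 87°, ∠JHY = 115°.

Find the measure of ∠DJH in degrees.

1. ∠HYJ = 44°  [same arc HJ]
2. ∠DMJ = 87°  [vertical angles at M]
3. ∠HJY = 21°  [△HYJ]
4. ∠HMJ = 93°  [linear pair at M on HD]
5. ∠DHJ = 66°  [△HMJ]
6. ∠DJH = 70°  [△HDJ]

∠DJH = 70°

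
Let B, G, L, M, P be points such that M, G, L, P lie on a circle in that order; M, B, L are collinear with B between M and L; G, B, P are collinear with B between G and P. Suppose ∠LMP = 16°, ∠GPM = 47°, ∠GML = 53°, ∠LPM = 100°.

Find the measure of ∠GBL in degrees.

∠GBL = 117°

1. ∠LGP = 16°  [same arc LP]
2. ∠GLM = 47°  [same arc MG]
3. ∠GBL = 117°  [△GBL]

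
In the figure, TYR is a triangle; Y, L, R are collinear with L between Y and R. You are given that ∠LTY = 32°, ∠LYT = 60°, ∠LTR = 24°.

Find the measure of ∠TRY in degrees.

1. ∠TLY = 88°  [△TYL]
2. ∠RLT = 92°  [linear pair at L on YR]
3. ∠LRT = 64°  [△TLR]
4. ∠TRY = 64°  [L on ray RY]

∠TRY = 64°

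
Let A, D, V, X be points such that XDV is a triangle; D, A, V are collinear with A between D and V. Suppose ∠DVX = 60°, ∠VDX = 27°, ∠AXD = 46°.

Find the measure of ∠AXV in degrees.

∠AXV = 47°

1. ∠AVX = 60°  [A on ray VD]
2. ∠ADX = 27°  [A on ray DV]
3. ∠DAX = 107°  [△XDA]
4. ∠VAX = 73°  [linear pair at A on DV]
5. ∠AXV = 47°  [△XAV]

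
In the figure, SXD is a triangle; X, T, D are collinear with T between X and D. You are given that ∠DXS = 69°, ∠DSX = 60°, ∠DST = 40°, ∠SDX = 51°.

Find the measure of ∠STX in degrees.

∠STX = 91°

1. ∠SDT = 51°  [T on ray DX]
2. ∠DTS = 89°  [△STD]
3. ∠STX = 91°  [linear pair at T on XD]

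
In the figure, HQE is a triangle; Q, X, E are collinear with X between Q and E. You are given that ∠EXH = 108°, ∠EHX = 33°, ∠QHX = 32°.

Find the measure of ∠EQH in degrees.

∠EQH = 76°

1. ∠HXQ = 72°  [linear pair at X on QE]
2. ∠HQX = 76°  [△HQX]
3. ∠EQH = 76°  [X on ray QE]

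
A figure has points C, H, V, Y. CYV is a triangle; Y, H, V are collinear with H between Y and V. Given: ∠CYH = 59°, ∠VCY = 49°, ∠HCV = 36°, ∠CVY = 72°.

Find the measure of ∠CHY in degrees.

∠CHY = 108°

1. ∠CVH = 72°  [H on ray VY]
2. ∠CHV = 72°  [△CHV]
3. ∠CHY = 108°  [linear pair at H on YV]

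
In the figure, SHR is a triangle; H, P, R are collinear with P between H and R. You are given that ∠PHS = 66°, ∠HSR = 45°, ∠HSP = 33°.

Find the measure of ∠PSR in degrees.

∠PSR = 12°

1. ∠HPS = 81°  [△SHP]
2. ∠RHS = 66°  [P on ray HR]
3. ∠HRS = 69°  [△SHR]
4. ∠RPS = 99°  [linear pair at P on HR]
5. ∠PRS = 69°  [P on ray RH]
6. ∠PSR = 12°  [△SPR]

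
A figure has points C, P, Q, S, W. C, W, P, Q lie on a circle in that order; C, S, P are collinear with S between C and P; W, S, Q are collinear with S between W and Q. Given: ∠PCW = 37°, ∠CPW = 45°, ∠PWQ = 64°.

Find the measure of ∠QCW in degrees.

∠QCW = 101°

1. ∠PQW = 37°  [same arc WP]
2. ∠QPW = 79°  [△WPQ]
3. ∠QCW = 101°  [cyclic CWPQ, opposite ∠C+∠P]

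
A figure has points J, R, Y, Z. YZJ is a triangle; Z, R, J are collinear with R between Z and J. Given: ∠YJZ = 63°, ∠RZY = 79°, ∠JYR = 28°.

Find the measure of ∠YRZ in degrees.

1. ∠RJY = 63°  [R on ray JZ]
2. ∠JRY = 89°  [△YRJ]
3. ∠YRZ = 91°  [linear pair at R on ZJ]

∠YRZ = 91°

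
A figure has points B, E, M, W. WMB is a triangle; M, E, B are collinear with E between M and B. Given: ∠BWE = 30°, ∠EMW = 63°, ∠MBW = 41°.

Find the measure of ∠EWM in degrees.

∠EWM = 46°

1. ∠EBW = 41°  [E on ray BM]
2. ∠BEW = 109°  [△WEB]
3. ∠MEW = 71°  [linear pair at E on MB]
4. ∠EWM = 46°  [△WME]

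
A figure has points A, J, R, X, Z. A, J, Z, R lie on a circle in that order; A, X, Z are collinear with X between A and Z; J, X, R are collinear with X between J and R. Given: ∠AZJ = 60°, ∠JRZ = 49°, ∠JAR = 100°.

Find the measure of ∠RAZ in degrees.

∠RAZ = 51°

1. ∠JZR = 80°  [cyclic AJZR, opposite ∠A+∠Z]
2. ∠RJZ = 51°  [△JZR]
3. ∠RAZ = 51°  [same arc ZR]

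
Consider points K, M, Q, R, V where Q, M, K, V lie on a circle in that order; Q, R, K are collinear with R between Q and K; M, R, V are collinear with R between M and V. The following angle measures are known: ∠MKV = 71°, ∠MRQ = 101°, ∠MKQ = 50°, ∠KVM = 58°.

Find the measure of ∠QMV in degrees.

1. ∠MQV = 109°  [cyclic QMKV, opposite ∠Q+∠K]
2. ∠MVQ = 50°  [same arc QM]
3. ∠QMV = 21°  [△QMV]

∠QMV = 21°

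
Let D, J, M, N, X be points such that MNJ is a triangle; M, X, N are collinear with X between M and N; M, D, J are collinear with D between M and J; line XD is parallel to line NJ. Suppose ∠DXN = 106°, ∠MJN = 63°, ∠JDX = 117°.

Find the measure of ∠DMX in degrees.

1. ∠DXM = 74°  [linear pair at X on MN]
2. ∠MDX = 63°  [XD∥NJ, corresponding at D]
3. ∠DMX = 43°  [△MXD]

∠DMX = 43°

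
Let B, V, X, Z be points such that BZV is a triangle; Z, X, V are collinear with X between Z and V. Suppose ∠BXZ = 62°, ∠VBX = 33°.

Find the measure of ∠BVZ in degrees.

∠BVZ = 29°

1. ∠BXV = 118°  [linear pair at X on ZV]
2. ∠BVX = 29°  [△BXV]
3. ∠BVZ = 29°  [X on ray VZ]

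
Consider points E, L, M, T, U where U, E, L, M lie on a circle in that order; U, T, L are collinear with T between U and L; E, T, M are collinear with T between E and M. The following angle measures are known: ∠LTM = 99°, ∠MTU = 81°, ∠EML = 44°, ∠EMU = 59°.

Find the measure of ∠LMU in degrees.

1. ∠MLU = 37°  [△LTM]
2. ∠LUM = 40°  [△UTM]
3. ∠LMU = 103°  [△ULM]

∠LMU = 103°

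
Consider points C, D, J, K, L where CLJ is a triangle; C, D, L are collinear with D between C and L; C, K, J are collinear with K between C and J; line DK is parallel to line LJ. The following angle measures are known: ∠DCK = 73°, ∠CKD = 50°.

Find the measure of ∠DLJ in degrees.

1. ∠CDK = 57°  [△CDK]
2. ∠KDL = 123°  [linear pair at D on CL]
3. ∠DLJ = 57°  [DK∥LJ, co-interior at L–D]

∠DLJ = 57°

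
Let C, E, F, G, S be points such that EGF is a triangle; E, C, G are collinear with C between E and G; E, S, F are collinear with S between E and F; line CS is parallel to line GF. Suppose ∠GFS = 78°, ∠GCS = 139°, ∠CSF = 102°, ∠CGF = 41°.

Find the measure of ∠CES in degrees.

∠CES = 61°

1. ∠ECS = 41°  [linear pair at C on EG]
2. ∠CSE = 78°  [linear pair at S on EF]
3. ∠CES = 61°  [△ECS]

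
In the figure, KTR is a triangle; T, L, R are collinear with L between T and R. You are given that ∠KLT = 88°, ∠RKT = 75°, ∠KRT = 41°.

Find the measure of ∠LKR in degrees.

∠LKR = 47°

1. ∠KLR = 92°  [linear pair at L on TR]
2. ∠KRL = 41°  [L on ray RT]
3. ∠LKR = 47°  [△KLR]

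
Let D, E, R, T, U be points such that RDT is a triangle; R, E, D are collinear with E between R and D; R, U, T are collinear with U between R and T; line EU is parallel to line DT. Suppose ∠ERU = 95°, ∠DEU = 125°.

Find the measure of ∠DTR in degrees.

∠DTR = 30°

1. ∠REU = 55°  [linear pair at E on RD]
2. ∠EUR = 30°  [△REU]
3. ∠DTR = 30°  [EU∥DT, corresponding at U]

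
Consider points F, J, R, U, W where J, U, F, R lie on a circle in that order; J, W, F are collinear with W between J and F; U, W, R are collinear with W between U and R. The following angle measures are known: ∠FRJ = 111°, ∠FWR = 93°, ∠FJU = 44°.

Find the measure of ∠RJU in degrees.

1. ∠FUJ = 69°  [cyclic JUFR, opposite ∠U+∠R]
2. ∠JWU = 93°  [vertical angles at W]
3. ∠JFU = 67°  [△JUF]
4. ∠JUR = 43°  [△JWU]
5. ∠JRU = 67°  [same arc JU]
6. ∠RJU = 70°  [△JUR]

∠RJU = 70°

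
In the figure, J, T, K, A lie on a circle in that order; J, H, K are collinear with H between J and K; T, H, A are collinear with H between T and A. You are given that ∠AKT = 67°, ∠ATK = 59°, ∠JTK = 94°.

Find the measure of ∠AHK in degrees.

1. ∠KAT = 54°  [△TKA]
2. ∠AJK = 59°  [same arc KA]
3. ∠JAK = 86°  [cyclic JTKA, opposite ∠T+∠A]
4. ∠AKJ = 35°  [△JKA]
5. ∠AHK = 91°  [△KHA]

∠AHK = 91°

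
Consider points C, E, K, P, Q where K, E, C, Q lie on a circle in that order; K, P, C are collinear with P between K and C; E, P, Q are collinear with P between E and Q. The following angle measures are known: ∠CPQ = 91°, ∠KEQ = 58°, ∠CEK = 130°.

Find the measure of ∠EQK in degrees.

∠EQK = 19°

1. ∠EPK = 91°  [vertical angles at P]
2. ∠CKE = 31°  [△KPE]
3. ∠ECK = 19°  [△KEC]
4. ∠EQK = 19°  [same arc KE]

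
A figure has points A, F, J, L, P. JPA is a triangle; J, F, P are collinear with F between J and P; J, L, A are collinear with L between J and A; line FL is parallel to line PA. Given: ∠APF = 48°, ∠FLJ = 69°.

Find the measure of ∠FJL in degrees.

1. ∠APJ = 48°  [F on ray PJ]
2. ∠JAP = 69°  [FL∥PA, corresponding at L]
3. ∠AJP = 63°  [△JPA]
4. ∠FJL = 63°  [F on JP, L on JA]

∠FJL = 63°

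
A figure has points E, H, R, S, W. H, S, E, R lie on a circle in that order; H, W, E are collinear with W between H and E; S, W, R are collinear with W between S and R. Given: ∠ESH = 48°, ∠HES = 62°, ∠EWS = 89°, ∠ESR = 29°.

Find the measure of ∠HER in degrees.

∠HER = 19°

1. ∠ERH = 132°  [cyclic HSER, opposite ∠S+∠R]
2. ∠EHR = 29°  [same arc ER]
3. ∠HER = 19°  [△HER]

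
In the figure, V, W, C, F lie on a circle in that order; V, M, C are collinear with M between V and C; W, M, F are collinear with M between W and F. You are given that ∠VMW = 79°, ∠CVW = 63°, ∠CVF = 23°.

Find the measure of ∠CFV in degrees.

1. ∠CMF = 79°  [vertical angles at M]
2. ∠CFW = 63°  [same arc WC]
3. ∠FCV = 38°  [△CMF]
4. ∠CFV = 119°  [△VCF]

∠CFV = 119°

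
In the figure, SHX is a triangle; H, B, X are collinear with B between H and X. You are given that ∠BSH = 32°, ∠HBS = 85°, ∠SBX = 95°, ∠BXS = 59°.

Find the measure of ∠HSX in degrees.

∠HSX = 58°

1. ∠BHS = 63°  [△SHB]
2. ∠HXS = 59°  [B on ray XH]
3. ∠SHX = 63°  [B on ray HX]
4. ∠HSX = 58°  [△SHX]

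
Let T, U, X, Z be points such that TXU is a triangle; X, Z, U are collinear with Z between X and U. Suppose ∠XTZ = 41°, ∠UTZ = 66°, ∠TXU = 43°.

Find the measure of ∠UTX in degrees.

∠UTX = 107°

1. ∠TXZ = 43°  [Z on ray XU]
2. ∠TZX = 96°  [△TXZ]
3. ∠TZU = 84°  [linear pair at Z on XU]
4. ∠TUZ = 30°  [△TZU]
5. ∠TUX = 30°  [Z on ray UX]
6. ∠UTX = 107°  [△TXU]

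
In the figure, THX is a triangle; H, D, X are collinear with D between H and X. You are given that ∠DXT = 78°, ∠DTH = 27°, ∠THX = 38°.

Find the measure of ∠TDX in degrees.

1. ∠DHT = 38°  [D on ray HX]
2. ∠HDT = 115°  [△THD]
3. ∠TDX = 65°  [linear pair at D on HX]

∠TDX = 65°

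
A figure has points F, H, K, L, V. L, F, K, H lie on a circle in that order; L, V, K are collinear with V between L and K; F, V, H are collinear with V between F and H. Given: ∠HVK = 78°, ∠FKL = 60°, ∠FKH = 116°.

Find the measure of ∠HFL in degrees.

1. ∠FHL = 60°  [same arc LF]
2. ∠FLH = 64°  [cyclic LFKH, opposite ∠L+∠K]
3. ∠HFL = 56°  [△LFH]

∠HFL = 56°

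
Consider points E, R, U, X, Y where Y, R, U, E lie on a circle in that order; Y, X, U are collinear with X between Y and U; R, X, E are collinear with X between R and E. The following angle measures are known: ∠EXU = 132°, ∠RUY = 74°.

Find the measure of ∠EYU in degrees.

1. ∠EXY = 48°  [linear pair at X on YU]
2. ∠REY = 74°  [same arc YR]
3. ∠EYU = 58°  [△YXE]

∠EYU = 58°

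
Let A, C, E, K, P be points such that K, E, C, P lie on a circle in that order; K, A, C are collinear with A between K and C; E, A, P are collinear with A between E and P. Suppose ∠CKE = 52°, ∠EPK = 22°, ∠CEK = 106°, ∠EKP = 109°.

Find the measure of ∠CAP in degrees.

1. ∠CPE = 52°  [same arc EC]
2. ∠KEP = 49°  [△KEP]
3. ∠KCP = 49°  [same arc KP]
4. ∠CAP = 79°  [△CAP]

∠CAP = 79°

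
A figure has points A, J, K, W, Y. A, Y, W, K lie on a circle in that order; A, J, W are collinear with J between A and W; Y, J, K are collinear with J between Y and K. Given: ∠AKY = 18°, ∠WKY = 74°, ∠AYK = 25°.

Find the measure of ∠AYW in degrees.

∠AYW = 88°

1. ∠AWY = 18°  [same arc AY]
2. ∠WAY = 74°  [same arc YW]
3. ∠AYW = 88°  [△AYW]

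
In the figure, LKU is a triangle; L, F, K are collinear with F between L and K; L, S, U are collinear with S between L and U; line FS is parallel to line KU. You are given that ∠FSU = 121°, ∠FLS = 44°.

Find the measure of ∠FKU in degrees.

1. ∠FSL = 59°  [linear pair at S on LU]
2. ∠LFS = 77°  [△LFS]
3. ∠KFS = 103°  [linear pair at F on LK]
4. ∠FKU = 77°  [FS∥KU, co-interior at K–F]

∠FKU = 77°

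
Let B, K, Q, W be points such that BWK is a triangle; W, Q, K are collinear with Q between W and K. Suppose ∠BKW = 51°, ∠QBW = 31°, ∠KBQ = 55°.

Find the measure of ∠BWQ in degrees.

1. ∠BKQ = 51°  [Q on ray KW]
2. ∠BQK = 74°  [△BQK]
3. ∠BQW = 106°  [linear pair at Q on WK]
4. ∠BWQ = 43°  [△BWQ]

∠BWQ = 43°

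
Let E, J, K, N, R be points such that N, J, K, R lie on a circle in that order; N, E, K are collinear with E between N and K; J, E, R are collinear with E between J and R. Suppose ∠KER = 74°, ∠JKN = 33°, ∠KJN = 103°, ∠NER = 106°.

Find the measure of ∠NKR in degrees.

∠NKR = 62°

1. ∠JRN = 33°  [same arc NJ]
2. ∠KRN = 77°  [cyclic NJKR, opposite ∠J+∠R]
3. ∠KNR = 41°  [△NER]
4. ∠NKR = 62°  [△NKR]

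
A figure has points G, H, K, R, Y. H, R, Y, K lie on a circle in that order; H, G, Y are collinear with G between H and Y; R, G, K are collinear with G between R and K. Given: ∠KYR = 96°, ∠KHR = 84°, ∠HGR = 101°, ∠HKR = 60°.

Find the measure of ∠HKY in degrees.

1. ∠HRK = 36°  [△HRK]
2. ∠RHY = 43°  [△HGR]
3. ∠HYR = 60°  [same arc HR]
4. ∠HRY = 77°  [△HRY]
5. ∠HKY = 103°  [cyclic HRYK, opposite ∠R+∠K]

∠HKY = 103°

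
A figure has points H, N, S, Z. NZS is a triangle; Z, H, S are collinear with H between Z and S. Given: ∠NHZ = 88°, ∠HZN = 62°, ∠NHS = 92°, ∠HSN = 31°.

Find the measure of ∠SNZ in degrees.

1. ∠NZS = 62°  [H on ray ZS]
2. ∠NSZ = 31°  [H on ray SZ]
3. ∠SNZ = 87°  [△NZS]

∠SNZ = 87°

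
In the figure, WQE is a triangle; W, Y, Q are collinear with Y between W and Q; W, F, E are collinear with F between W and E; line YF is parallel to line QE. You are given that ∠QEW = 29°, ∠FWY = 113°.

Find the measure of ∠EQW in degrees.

∠EQW = 38°

1. ∠WFY = 29°  [YF∥QE, corresponding at F]
2. ∠FYW = 38°  [△WYF]
3. ∠EQW = 38°  [YF∥QE, corresponding at Y]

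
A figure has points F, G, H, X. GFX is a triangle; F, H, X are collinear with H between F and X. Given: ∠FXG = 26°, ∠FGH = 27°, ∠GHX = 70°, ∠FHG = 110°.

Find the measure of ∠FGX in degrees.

1. ∠GFH = 43°  [△GFH]
2. ∠GFX = 43°  [H on ray FX]
3. ∠FGX = 111°  [△GFX]

∠FGX = 111°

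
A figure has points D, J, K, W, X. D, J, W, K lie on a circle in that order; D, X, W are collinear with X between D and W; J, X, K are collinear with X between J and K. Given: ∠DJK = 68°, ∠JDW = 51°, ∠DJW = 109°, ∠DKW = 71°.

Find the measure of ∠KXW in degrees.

∠KXW = 61°

1. ∠DWK = 68°  [same arc DK]
2. ∠JKW = 51°  [same arc JW]
3. ∠KXW = 61°  [△WXK]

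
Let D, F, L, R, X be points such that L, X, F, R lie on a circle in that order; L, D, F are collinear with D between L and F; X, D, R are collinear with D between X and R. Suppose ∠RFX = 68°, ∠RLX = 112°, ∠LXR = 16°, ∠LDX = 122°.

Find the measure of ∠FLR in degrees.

1. ∠LRX = 52°  [△LXR]
2. ∠FDR = 122°  [vertical angles at D]
3. ∠LDR = 58°  [linear pair at D on LF]
4. ∠FLR = 70°  [△LDR]

∠FLR = 70°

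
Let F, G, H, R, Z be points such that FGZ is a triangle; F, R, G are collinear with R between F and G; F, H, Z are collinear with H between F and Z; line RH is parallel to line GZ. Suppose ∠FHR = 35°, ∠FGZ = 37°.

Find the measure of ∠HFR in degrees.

∠HFR = 108°

1. ∠FZG = 35°  [RH∥GZ, corresponding at H]
2. ∠GFZ = 108°  [△FGZ]
3. ∠HFR = 108°  [R on FG, H on FZ]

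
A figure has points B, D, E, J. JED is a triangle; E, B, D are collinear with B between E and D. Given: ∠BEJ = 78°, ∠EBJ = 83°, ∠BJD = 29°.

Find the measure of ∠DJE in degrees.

1. ∠DEJ = 78°  [B on ray ED]
2. ∠DBJ = 97°  [linear pair at B on ED]
3. ∠BDJ = 54°  [△JBD]
4. ∠EDJ = 54°  [B on ray DE]
5. ∠DJE = 48°  [△JED]

∠DJE = 48°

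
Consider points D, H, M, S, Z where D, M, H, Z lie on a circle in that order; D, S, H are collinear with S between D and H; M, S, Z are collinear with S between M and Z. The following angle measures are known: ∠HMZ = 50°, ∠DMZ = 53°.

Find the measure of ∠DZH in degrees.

∠DZH = 77°

1. ∠HDZ = 50°  [same arc HZ]
2. ∠DHZ = 53°  [same arc DZ]
3. ∠DZH = 77°  [△DHZ]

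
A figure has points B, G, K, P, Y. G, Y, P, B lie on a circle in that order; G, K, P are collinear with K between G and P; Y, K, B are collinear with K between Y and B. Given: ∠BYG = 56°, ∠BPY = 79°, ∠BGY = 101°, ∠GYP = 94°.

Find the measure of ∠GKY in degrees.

∠GKY = 61°

1. ∠GBY = 23°  [△GYB]
2. ∠GPY = 23°  [same arc GY]
3. ∠PGY = 63°  [△GYP]
4. ∠GKY = 61°  [△GKY]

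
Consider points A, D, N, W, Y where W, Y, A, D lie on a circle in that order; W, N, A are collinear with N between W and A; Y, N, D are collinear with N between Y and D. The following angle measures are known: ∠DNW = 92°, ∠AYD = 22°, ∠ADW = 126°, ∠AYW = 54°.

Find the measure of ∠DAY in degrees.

∠DAY = 98°

1. ∠AND = 88°  [linear pair at N on WA]
2. ∠AWD = 22°  [same arc AD]
3. ∠DAW = 32°  [△WAD]
4. ∠ADY = 60°  [△AND]
5. ∠DAY = 98°  [△YAD]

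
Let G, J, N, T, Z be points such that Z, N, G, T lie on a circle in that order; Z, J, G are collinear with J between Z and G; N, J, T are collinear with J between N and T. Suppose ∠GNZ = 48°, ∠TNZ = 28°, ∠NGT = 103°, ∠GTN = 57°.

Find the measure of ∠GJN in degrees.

1. ∠GNT = 20°  [△NGT]
2. ∠GZN = 57°  [same arc NG]
3. ∠NGZ = 75°  [△ZNG]
4. ∠GJN = 85°  [△NJG]

∠GJN = 85°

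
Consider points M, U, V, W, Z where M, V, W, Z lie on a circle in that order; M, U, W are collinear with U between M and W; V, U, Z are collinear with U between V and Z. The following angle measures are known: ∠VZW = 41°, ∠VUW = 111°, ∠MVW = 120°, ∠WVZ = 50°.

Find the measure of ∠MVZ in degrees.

∠MVZ = 70°

1. ∠VMW = 41°  [same arc VW]
2. ∠MUV = 69°  [linear pair at U on MW]
3. ∠MVZ = 70°  [△MUV]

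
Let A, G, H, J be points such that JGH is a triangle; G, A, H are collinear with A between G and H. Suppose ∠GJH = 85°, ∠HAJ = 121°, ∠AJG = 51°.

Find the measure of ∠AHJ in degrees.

1. ∠GAJ = 59°  [linear pair at A on GH]
2. ∠AGJ = 70°  [△JGA]
3. ∠HGJ = 70°  [A on ray GH]
4. ∠GHJ = 25°  [△JGH]
5. ∠AHJ = 25°  [A on ray HG]

∠AHJ = 25°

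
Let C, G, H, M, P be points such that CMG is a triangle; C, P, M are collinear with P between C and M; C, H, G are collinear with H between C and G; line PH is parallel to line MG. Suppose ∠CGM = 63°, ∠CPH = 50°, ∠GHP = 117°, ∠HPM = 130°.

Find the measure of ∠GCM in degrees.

1. ∠CHP = 63°  [PH∥MG, corresponding at H]
2. ∠HCP = 67°  [△CPH]
3. ∠GCM = 67°  [P on CM, H on CG]

∠GCM = 67°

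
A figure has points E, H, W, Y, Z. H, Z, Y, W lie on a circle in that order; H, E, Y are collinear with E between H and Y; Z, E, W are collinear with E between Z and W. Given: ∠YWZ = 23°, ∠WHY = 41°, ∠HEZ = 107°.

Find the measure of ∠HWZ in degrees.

∠HWZ = 66°

1. ∠WZY = 41°  [same arc YW]
2. ∠YEZ = 73°  [linear pair at E on HY]
3. ∠HYZ = 66°  [△ZEY]
4. ∠HWZ = 66°  [same arc HZ]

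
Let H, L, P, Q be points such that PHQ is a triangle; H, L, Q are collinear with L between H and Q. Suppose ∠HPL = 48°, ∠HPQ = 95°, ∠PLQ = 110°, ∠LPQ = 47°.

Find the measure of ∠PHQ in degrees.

1. ∠LQP = 23°  [△PLQ]
2. ∠HQP = 23°  [L on ray QH]
3. ∠PHQ = 62°  [△PHQ]

∠PHQ = 62°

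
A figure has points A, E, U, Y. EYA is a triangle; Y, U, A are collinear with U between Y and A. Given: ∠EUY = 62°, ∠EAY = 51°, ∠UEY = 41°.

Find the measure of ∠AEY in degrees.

∠AEY = 52°

1. ∠EYU = 77°  [△EYU]
2. ∠AYE = 77°  [U on ray YA]
3. ∠AEY = 52°  [△EYA]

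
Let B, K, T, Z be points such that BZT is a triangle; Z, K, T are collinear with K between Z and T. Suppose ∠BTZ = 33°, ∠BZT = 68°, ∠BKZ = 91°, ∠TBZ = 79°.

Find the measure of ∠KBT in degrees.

∠KBT = 58°

1. ∠BTK = 33°  [K on ray TZ]
2. ∠BKT = 89°  [linear pair at K on ZT]
3. ∠KBT = 58°  [△BKT]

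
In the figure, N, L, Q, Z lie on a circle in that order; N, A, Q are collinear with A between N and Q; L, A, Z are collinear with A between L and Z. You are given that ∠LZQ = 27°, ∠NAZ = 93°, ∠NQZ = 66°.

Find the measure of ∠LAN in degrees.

∠LAN = 87°

1. ∠LNQ = 27°  [same arc LQ]
2. ∠NLZ = 66°  [same arc NZ]
3. ∠LAN = 87°  [△NAL]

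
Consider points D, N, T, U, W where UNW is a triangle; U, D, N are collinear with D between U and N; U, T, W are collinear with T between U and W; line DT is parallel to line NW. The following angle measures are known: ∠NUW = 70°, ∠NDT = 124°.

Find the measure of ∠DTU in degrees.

1. ∠DUT = 70°  [D on UN, T on UW]
2. ∠TDU = 56°  [linear pair at D on UN]
3. ∠DTU = 54°  [△UDT]

∠DTU = 54°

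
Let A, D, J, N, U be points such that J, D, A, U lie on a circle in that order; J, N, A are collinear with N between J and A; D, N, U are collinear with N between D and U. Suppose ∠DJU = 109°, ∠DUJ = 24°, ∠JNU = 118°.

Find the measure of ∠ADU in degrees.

1. ∠DAJ = 24°  [same arc JD]
2. ∠AND = 118°  [vertical angles at N]
3. ∠ADU = 38°  [△DNA]

∠ADU = 38°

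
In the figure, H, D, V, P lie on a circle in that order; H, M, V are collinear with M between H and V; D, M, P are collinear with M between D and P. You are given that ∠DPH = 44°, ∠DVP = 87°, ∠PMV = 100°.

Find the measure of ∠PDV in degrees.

1. ∠DVH = 44°  [same arc HD]
2. ∠DMH = 100°  [vertical angles at M]
3. ∠DMV = 80°  [linear pair at M on HV]
4. ∠PDV = 56°  [△DMV]

∠PDV = 56°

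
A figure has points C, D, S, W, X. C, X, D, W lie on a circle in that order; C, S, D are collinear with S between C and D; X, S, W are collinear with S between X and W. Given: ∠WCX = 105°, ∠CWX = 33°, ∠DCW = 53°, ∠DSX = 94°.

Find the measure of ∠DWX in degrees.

1. ∠WDX = 75°  [cyclic CXDW, opposite ∠C+∠D]
2. ∠DXW = 53°  [same arc DW]
3. ∠DWX = 52°  [△XDW]

∠DWX = 52°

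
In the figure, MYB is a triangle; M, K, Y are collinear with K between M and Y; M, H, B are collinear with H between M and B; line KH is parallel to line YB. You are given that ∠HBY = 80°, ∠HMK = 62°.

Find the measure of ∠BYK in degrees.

∠BYK = 38°

1. ∠MBY = 80°  [H on ray BM]
2. ∠BMY = 62°  [K on MY, H on MB]
3. ∠BYM = 38°  [△MYB]
4. ∠BYK = 38°  [K on ray YM]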